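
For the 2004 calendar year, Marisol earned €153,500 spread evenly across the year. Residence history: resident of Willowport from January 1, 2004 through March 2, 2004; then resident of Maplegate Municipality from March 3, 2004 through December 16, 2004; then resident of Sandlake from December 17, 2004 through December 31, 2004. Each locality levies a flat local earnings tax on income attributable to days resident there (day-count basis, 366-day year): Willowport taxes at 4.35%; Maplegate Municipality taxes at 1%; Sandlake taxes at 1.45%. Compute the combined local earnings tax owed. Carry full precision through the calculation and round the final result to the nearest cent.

€2,434.40

Willowport, January 1 – March 2, 2004: 62 days → €153,500 × 4.35% × 62/366 = €1,131.1189
Maplegate Municipality, March 3 – December 16, 2004: 289 days → €153,500 × 1% × 289/366 = €1,212.0628
Sandlake, December 17 – December 31, 2004: 15 days → €153,500 × 1.45% × 15/366 = €91.2193
Total = €2,434.4010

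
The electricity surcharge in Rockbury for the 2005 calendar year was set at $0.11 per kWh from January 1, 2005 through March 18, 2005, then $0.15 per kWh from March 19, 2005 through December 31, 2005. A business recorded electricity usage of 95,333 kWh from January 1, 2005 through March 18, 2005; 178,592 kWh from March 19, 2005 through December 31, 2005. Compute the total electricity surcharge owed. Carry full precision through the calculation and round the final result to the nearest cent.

January 1 – March 18, 2005: 95,333 kWh at $0.11/kWh → $10,486.63
March 19 – December 31, 2005: 178,592 kWh at $0.15/kWh → $26,788.80

$37,275.43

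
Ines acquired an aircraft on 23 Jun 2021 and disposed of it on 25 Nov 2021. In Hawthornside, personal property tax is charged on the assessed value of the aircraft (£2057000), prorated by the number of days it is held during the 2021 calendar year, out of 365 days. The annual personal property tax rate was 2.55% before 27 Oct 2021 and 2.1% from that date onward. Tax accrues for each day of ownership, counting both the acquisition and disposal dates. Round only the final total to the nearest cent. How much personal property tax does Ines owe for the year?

23 Jun – 26 Oct 2021: 126 days at 2.55% → £2057000 × 2.55% × 126/365 = £18107.2356
27 Oct – 25 Nov 2021: 30 days at 2.1% → £2057000 × 2.1% × 30/365 = £3550.4384
Total = £21657.6740

£21657.67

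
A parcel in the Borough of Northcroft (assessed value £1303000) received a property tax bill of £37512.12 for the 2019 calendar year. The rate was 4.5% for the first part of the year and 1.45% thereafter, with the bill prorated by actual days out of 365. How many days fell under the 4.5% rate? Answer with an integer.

Let d = days at the first rate; then 365 − d days at the second rate.
£1303000 × [4.5%·d + 1.45%·(365−d)] / 365 = £37512.12
Solving gives d = 171, so the new rate took effect on 21 June 2019.

171 days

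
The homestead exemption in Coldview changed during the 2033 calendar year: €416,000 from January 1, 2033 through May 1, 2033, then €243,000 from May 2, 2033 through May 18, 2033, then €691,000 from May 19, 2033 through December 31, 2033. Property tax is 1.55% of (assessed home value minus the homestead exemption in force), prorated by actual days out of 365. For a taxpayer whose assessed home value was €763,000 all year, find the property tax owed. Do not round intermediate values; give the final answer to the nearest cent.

€2,852.47

January 1 – May 1, 2033: 121 days, exemption €416,000 → (€763,000 − €416,000) × 1.55% × 121/365 = €1,783.0096
May 2 – May 18, 2033: 17 days, exemption €243,000 → (€763,000 − €243,000) × 1.55% × 17/365 = €375.3973
May 19 – December 31, 2033: 227 days, exemption €691,000 → (€763,000 − €691,000) × 1.55% × 227/365 = €694.0603
Total = €2,852.4671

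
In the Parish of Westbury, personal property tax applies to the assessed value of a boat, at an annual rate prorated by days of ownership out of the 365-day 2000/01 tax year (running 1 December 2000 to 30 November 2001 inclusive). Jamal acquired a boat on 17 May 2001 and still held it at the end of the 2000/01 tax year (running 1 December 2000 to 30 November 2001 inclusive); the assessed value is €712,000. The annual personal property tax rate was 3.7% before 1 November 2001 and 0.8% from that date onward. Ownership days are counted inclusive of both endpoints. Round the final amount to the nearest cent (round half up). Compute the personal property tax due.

17 May – 31 October 2001: 168 days at 3.7% → €712,000 × 3.7% × 168/365 = €12,125.4575
1 November – 30 November 2001: 30 days at 0.8% → €712,000 × 0.8% × 30/365 = €468.1644
Total = €12,593.6219

€12,593.62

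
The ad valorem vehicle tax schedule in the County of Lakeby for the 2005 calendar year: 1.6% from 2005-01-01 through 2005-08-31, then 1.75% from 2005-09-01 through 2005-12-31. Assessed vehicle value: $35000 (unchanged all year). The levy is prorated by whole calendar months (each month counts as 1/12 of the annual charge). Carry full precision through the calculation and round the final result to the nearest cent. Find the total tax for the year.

$577.50

2005-01-01 to 2005-08-31: 8 months at 1.6% → $35000 × 1.6% × 8/12 = $373.3333
2005-09-01 to 2005-12-31: 4 months at 1.75% → $35000 × 1.75% × 4/12 = $204.1667
Total = $577.5000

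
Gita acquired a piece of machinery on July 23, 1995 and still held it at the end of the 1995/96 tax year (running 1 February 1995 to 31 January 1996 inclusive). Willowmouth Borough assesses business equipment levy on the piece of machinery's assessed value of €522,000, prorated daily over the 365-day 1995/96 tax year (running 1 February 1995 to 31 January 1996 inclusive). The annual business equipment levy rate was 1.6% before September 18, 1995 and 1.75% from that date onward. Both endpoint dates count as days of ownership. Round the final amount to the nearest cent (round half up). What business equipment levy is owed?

€4,708.01

July 23 – September 17, 1995: 57 days at 1.6% → €522,000 × 1.6% × 57/365 = €1,304.2849
September 18, 1995 – January 31, 1996: 136 days at 1.75% → €522,000 × 1.75% × 136/365 = €3,403.7260
Total = €4,708.0110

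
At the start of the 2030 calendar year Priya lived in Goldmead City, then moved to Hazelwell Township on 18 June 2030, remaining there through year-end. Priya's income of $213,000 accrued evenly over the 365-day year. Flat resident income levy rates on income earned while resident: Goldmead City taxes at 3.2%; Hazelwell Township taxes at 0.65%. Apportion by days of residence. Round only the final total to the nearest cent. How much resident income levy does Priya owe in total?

$3,884.48

Goldmead City, 1 January – 17 June 2030: 168 days → $213,000 × 3.2% × 168/365 = $3,137.2274
Hazelwell Township, 18 June – 31 December 2030: 197 days → $213,000 × 0.65% × 197/365 = $747.2507
Total = $3,884.4781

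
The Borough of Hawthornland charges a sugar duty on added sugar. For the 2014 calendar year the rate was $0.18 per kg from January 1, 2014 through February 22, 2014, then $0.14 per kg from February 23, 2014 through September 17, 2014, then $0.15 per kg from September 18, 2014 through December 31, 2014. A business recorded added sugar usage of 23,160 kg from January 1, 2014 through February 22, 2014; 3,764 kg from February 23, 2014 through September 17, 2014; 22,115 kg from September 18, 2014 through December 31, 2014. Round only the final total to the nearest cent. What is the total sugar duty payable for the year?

January 1 – February 22, 2014: 23,160 kg at $0.18/kg → $4168.80
February 23 – September 17, 2014: 3,764 kg at $0.14/kg → $526.96
September 18 – December 31, 2014: 22,115 kg at $0.15/kg → $3317.25

$8013.01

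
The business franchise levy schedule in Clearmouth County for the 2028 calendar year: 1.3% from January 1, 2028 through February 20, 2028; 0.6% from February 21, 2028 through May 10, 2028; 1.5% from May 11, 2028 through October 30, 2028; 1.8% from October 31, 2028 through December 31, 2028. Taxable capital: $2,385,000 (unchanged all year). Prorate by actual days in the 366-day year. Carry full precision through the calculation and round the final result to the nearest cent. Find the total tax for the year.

$31,630.57

January 1 – February 20, 2028: 51 days at 1.3% → $2,385,000 × 1.3% × 51/366 = $4,320.3689
February 21 – May 10, 2028: 80 days at 0.6% → $2,385,000 × 0.6% × 80/366 = $3,127.8689
May 11 – October 30, 2028: 173 days at 1.5% → $2,385,000 × 1.5% × 173/366 = $16,910.0410
October 31 – December 31, 2028: 62 days at 1.8% → $2,385,000 × 1.8% × 62/366 = $7,272.2951
Total = $31,630.5738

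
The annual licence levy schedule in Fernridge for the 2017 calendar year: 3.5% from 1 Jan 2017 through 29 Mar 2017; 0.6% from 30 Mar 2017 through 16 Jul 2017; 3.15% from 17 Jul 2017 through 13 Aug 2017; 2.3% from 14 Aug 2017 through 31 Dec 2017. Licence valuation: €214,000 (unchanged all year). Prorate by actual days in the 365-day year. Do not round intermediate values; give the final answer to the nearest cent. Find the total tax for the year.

1 Jan – 29 Mar 2017: 88 days at 3.5% → €214,000 × 3.5% × 88/365 = €1,805.8082
30 Mar – 16 Jul 2017: 109 days at 0.6% → €214,000 × 0.6% × 109/365 = €383.4411
17 Jul – 13 Aug 2017: 28 days at 3.15% → €214,000 × 3.15% × 28/365 = €517.1178
14 Aug – 31 Dec 2017: 140 days at 2.3% → €214,000 × 2.3% × 140/365 = €1,887.8904
Total = €4,594.2575

€4,594.26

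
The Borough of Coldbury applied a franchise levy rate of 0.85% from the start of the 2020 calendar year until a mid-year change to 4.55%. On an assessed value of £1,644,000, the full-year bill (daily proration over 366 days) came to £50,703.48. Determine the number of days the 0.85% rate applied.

145 days

Let d = days at the first rate; then 366 − d days at the second rate.
£1,644,000 × [0.85%·d + 4.55%·(366−d)] / 366 = £50,703.48
Solving gives d = 145, so the new rate took effect on 25 May 2020.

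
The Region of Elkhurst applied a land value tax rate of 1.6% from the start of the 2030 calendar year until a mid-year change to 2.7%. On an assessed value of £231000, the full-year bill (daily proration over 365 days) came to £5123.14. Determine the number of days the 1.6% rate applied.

Let d = days at the first rate; then 365 − d days at the second rate.
£231000 × [1.6%·d + 2.7%·(365−d)] / 365 = £5123.14
Solving gives d = 160, so the new rate took effect on 10 Jun 2030.

160 days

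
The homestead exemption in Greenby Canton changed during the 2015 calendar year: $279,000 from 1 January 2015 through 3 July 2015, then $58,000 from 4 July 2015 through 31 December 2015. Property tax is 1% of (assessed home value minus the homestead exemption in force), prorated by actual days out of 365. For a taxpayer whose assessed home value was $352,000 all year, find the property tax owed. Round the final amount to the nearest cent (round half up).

1 January – 3 July 2015: 184 days, exemption $279,000 → ($352,000 − $279,000) × 1% × 184/365 = $368.0000
4 July – 31 December 2015: 181 days, exemption $58,000 → ($352,000 − $58,000) × 1% × 181/365 = $1,457.9178
Total = $1,825.9178

$1,825.92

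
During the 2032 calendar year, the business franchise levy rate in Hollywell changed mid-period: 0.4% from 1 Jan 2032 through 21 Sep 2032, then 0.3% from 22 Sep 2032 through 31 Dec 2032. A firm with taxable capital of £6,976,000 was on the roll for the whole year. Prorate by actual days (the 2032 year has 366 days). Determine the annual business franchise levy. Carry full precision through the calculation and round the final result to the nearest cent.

1 Jan – 21 Sep 2032: 265 days at 0.4% → £6,976,000 × 0.4% × 265/366 = £20,203.7158
22 Sep – 31 Dec 2032: 101 days at 0.3% → £6,976,000 × 0.3% × 101/366 = £5,775.2131
Total = £25,978.9290

£25,978.93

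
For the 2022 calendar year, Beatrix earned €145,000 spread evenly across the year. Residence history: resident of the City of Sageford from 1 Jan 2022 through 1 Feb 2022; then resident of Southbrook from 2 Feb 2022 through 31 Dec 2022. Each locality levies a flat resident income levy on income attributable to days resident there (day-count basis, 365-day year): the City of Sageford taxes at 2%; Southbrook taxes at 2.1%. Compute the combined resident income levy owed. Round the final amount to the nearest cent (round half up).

€3,032.29

The City of Sageford, 1 Jan – 1 Feb 2022: 32 days → €145,000 × 2% × 32/365 = €254.2466
Southbrook, 2 Feb – 31 Dec 2022: 333 days → €145,000 × 2.1% × 333/365 = €2,778.0411
Total = €3,032.2877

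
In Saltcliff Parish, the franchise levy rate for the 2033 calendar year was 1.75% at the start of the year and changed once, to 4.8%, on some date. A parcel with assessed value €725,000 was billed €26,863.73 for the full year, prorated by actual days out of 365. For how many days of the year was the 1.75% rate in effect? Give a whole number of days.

Let d = days at the first rate; then 365 − d days at the second rate.
€725,000 × [1.75%·d + 4.8%·(365−d)] / 365 = €26,863.73
Solving gives d = 131, so the new rate took effect on May 12, 2033.

131 days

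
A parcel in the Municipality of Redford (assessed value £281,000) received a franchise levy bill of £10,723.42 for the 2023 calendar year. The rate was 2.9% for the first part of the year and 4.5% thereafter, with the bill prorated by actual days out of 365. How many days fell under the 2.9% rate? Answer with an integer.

Let d = days at the first rate; then 365 − d days at the second rate.
£281,000 × [2.9%·d + 4.5%·(365−d)] / 365 = £10,723.42
Solving gives d = 156, so the new rate took effect on June 6, 2023.

156 days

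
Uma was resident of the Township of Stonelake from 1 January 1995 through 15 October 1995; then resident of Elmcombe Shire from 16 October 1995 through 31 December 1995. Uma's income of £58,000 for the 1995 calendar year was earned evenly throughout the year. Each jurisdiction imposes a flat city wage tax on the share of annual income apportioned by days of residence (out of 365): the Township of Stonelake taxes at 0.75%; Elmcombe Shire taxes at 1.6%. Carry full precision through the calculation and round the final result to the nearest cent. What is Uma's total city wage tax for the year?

The Township of Stonelake, 1 January – 15 October 1995: 288 days → £58,000 × 0.75% × 288/365 = £343.2329
Elmcombe Shire, 16 October – 31 December 1995: 77 days → £58,000 × 1.6% × 77/365 = £195.7699
Total = £539.0027

£539.00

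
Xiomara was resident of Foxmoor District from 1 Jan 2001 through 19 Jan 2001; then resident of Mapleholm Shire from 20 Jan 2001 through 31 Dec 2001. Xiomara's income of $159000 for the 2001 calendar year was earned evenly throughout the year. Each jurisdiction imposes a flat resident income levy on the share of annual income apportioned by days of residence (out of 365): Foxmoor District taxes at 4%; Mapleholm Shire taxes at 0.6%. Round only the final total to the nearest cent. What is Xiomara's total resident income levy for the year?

$1235.41

Foxmoor District, 1 Jan – 19 Jan 2001: 19 days → $159000 × 4% × 19/365 = $331.0685
Mapleholm Shire, 20 Jan – 31 Dec 2001: 346 days → $159000 × 0.6% × 346/365 = $904.3397
Total = $1235.4082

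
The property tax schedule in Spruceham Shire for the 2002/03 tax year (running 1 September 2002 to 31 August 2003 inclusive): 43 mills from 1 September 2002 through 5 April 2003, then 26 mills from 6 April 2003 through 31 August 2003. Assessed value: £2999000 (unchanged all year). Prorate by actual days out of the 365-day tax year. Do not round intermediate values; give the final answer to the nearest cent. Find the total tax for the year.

£108284.44

1 September 2002 – 5 April 2003: 217 days at 43 mills → £2999000 × 4.3% × 217/365 = £76667.5863
6 April – 31 August 2003: 148 days at 26 mills → £2999000 × 2.6% × 148/365 = £31616.8548
Total = £108284.4411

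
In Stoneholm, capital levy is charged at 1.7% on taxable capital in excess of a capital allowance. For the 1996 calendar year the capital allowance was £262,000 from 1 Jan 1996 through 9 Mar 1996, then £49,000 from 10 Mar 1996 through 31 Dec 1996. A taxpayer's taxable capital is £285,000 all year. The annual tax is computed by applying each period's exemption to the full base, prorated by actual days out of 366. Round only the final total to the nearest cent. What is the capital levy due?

£3,329.35

1 Jan – 9 Mar 1996: 69 days, exemption £262,000 → (£285,000 − £262,000) × 1.7% × 69/366 = £73.7131
10 Mar – 31 Dec 1996: 297 days, exemption £49,000 → (£285,000 − £49,000) × 1.7% × 297/366 = £3,255.6393
Total = £3,329.3525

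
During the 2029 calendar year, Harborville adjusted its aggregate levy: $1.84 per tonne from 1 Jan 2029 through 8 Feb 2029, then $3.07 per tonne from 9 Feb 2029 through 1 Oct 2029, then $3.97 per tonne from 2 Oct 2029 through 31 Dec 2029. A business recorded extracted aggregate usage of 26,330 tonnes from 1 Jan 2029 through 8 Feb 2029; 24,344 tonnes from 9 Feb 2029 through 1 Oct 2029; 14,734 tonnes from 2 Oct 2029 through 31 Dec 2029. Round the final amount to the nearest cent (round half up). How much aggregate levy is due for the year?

1 Jan – 8 Feb 2029: 26,330 tonnes at $1.84/tonne → $48447.20
9 Feb – 1 Oct 2029: 24,344 tonnes at $3.07/tonne → $74736.08
2 Oct – 31 Dec 2029: 14,734 tonnes at $3.97/tonne → $58493.98

$181677.26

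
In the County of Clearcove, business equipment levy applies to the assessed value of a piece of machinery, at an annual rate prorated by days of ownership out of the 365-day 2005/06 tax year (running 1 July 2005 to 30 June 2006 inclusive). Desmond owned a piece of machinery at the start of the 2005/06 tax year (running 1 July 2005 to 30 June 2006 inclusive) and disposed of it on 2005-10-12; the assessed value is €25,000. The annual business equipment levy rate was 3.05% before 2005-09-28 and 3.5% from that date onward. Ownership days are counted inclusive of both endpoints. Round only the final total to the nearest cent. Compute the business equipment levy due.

€221.88

2005-07-01 to 2005-09-27: 89 days at 3.05% → €25,000 × 3.05% × 89/365 = €185.9247
2005-09-28 to 2005-10-12: 15 days at 3.5% → €25,000 × 3.5% × 15/365 = €35.9589
Total = €221.8836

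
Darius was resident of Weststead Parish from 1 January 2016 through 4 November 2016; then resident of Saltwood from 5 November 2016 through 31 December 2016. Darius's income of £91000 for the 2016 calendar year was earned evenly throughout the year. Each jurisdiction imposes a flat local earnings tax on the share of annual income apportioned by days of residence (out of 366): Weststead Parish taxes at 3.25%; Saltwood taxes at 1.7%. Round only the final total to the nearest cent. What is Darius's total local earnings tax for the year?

Weststead Parish, 1 January – 4 November 2016: 309 days → £91000 × 3.25% × 309/366 = £2496.9057
Saltwood, 5 November – 31 December 2016: 57 days → £91000 × 1.7% × 57/366 = £240.9262
Total = £2737.8320

£2737.83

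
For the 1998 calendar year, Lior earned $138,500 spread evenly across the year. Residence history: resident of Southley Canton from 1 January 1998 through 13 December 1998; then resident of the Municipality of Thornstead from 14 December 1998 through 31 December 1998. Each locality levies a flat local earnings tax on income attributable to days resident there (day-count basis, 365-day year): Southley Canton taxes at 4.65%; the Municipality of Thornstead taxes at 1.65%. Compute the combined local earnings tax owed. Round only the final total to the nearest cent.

Southley Canton, 1 January – 13 December 1998: 347 days → $138,500 × 4.65% × 347/365 = $6,122.6486
The Municipality of Thornstead, 14 December – 31 December 1998: 18 days → $138,500 × 1.65% × 18/365 = $112.6973
Total = $6,235.3459

$6,235.35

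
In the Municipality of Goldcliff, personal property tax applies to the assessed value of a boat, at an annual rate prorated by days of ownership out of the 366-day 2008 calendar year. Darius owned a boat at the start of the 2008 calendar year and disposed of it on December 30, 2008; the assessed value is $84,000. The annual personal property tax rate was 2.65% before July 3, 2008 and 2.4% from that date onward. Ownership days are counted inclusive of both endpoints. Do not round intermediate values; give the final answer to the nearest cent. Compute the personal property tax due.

January 1 – July 2, 2008: 184 days at 2.65% → $84,000 × 2.65% × 184/366 = $1,119.0820
July 3 – December 30, 2008: 181 days at 2.4% → $84,000 × 2.4% × 181/366 = $996.9836
Total = $2,116.0656

$2,116.07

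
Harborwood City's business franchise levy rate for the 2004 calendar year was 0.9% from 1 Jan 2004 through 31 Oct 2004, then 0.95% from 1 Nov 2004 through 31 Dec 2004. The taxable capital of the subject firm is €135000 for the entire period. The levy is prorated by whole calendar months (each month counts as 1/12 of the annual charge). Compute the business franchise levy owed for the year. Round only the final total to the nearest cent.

1 Jan – 31 Oct 2004: 10 months at 0.9% → €135000 × 0.9% × 10/12 = €1012.5000
1 Nov – 31 Dec 2004: 2 months at 0.95% → €135000 × 0.95% × 2/12 = €213.7500
Total = €1226.2500

€1226.25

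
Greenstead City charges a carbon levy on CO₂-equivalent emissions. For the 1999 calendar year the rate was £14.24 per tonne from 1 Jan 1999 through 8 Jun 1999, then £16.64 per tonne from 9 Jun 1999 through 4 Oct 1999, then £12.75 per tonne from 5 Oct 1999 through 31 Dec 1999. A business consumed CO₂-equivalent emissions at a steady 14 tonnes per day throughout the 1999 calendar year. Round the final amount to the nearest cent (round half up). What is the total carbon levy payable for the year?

1 Jan – 8 Jun 1999: 159 days × 14 tonnes/day = 2,226 tonnes at £14.24/tonne → £31,698.24
9 Jun – 4 Oct 1999: 118 days × 14 tonnes/day = 1,652 tonnes at £16.64/tonne → £27,489.28
5 Oct – 31 Dec 1999: 88 days × 14 tonnes/day = 1,232 tonnes at £12.75/tonne → £15,708.00

£74,895.52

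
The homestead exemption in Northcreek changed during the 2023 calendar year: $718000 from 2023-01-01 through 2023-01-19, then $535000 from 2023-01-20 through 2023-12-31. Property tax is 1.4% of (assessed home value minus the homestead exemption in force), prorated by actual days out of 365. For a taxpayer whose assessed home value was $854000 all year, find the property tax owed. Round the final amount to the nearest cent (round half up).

$4332.64

2023-01-01 to 2023-01-19: 19 days, exemption $718000 → ($854000 − $718000) × 1.4% × 19/365 = $99.1123
2023-01-20 to 2023-12-31: 346 days, exemption $535000 → ($854000 − $535000) × 1.4% × 346/365 = $4233.5233
Total = $4332.6356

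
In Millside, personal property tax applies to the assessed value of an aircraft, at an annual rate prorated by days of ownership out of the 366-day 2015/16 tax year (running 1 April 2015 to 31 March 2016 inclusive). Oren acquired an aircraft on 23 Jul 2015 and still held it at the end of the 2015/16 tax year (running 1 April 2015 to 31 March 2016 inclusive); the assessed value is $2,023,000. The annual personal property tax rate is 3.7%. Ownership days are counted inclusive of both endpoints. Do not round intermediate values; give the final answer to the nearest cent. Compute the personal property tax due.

$51,741.27

Days held (23 Jul 2015 – 31 Mar 2016): 253 out of 366
Tax = $2,023,000 × 3.7% × 253/366 = $51,741.2650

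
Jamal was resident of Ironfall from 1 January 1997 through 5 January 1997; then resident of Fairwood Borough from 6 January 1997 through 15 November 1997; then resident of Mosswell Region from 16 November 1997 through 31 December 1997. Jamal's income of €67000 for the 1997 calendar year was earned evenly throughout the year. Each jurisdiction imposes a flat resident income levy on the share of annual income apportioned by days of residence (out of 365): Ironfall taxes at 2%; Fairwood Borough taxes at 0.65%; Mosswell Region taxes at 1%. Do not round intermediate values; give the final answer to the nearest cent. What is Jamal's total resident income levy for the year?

€477.44

Ironfall, 1 January – 5 January 1997: 5 days → €67000 × 2% × 5/365 = €18.3562
Fairwood Borough, 6 January – 15 November 1997: 314 days → €67000 × 0.65% × 314/365 = €374.6493
Mosswell Region, 16 November – 31 December 1997: 46 days → €67000 × 1% × 46/365 = €84.4384
Total = €477.4438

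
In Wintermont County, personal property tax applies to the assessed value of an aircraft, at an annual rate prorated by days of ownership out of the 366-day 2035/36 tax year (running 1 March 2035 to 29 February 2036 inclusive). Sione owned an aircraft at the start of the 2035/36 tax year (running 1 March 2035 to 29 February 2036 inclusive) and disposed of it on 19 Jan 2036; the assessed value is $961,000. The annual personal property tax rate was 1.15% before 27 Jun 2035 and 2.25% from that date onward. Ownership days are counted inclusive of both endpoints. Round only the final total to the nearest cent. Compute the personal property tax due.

1 Mar – 26 Jun 2035: 118 days at 1.15% → $961,000 × 1.15% × 118/366 = $3,563.0519
27 Jun 2035 – 19 Jan 2036: 207 days at 2.25% → $961,000 × 2.25% × 207/366 = $12,229.1189
Total = $15,792.1708

$15,792.17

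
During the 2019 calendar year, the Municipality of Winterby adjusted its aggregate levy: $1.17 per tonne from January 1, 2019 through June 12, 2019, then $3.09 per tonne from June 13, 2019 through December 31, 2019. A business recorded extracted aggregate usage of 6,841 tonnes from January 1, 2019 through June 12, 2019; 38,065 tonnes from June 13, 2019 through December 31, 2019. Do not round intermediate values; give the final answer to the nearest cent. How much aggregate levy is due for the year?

January 1 – June 12, 2019: 6,841 tonnes at $1.17/tonne → $8,003.97
June 13 – December 31, 2019: 38,065 tonnes at $3.09/tonne → $117,620.85

$125,624.82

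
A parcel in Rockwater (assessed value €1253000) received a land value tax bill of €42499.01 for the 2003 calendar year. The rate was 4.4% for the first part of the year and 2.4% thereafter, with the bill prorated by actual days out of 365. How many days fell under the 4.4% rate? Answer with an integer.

Let d = days at the first rate; then 365 − d days at the second rate.
€1253000 × [4.4%·d + 2.4%·(365−d)] / 365 = €42499.01
Solving gives d = 181, so the new rate took effect on 1 Jul 2003.

181 days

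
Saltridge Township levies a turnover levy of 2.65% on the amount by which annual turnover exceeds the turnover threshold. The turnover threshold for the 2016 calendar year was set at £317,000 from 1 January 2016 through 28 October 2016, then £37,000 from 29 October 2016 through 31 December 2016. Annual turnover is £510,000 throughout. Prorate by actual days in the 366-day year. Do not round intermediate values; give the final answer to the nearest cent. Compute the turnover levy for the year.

1 January – 28 October 2016: 302 days, exemption £317,000 → (£510,000 − £317,000) × 2.65% × 302/366 = £4,220.1612
29 October – 31 December 2016: 64 days, exemption £37,000 → (£510,000 − £37,000) × 2.65% × 64/366 = £2,191.8251
Total = £6,411.9863

£6,411.99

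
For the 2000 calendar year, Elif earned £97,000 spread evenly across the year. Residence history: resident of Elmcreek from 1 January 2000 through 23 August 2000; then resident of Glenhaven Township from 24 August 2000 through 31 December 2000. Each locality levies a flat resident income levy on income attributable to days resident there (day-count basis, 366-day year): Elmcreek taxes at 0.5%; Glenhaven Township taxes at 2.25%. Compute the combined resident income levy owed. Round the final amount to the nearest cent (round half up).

£1,087.94

Elmcreek, 1 January – 23 August 2000: 236 days → £97,000 × 0.5% × 236/366 = £312.7322
Glenhaven Township, 24 August – 31 December 2000: 130 days → £97,000 × 2.25% × 130/366 = £775.2049
Total = £1,087.9372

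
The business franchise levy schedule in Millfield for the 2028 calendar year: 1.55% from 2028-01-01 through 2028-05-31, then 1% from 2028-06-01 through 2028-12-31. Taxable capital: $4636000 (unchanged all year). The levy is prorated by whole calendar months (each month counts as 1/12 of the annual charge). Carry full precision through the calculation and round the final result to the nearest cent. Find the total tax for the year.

2028-01-01 to 2028-05-31: 5 months at 1.55% → $4636000 × 1.55% × 5/12 = $29940.8333
2028-06-01 to 2028-12-31: 7 months at 1% → $4636000 × 1% × 7/12 = $27043.3333
Total = $56984.1667

$56984.17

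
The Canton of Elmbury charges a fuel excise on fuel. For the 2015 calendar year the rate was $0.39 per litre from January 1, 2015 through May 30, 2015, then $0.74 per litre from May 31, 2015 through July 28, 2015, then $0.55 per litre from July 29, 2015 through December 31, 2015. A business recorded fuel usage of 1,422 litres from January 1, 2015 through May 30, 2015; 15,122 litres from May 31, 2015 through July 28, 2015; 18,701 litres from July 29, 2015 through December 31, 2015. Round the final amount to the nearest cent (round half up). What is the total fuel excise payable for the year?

January 1 – May 30, 2015: 1,422 litres at $0.39/litre → $554.58
May 31 – July 28, 2015: 15,122 litres at $0.74/litre → $11,190.28
July 29 – December 31, 2015: 18,701 litres at $0.55/litre → $10,285.55

$22,030.41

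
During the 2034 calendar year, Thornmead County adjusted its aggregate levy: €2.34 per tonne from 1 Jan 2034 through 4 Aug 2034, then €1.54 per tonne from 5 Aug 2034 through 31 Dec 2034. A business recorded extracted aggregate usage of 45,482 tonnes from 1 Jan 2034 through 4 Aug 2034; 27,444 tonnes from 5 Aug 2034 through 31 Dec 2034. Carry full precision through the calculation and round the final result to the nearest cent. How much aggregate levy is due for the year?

€148,691.64

1 Jan – 4 Aug 2034: 45,482 tonnes at €2.34/tonne → €106,427.88
5 Aug – 31 Dec 2034: 27,444 tonnes at €1.54/tonne → €42,263.76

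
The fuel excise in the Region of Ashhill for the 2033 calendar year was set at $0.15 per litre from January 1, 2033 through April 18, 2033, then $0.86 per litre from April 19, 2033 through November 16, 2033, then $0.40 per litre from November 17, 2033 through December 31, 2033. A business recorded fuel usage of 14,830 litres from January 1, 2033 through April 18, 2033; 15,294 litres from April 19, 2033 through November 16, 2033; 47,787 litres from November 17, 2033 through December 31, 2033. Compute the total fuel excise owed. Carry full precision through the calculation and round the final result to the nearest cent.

$34,492.14

January 1 – April 18, 2033: 14,830 litres at $0.15/litre → $2,224.50
April 19 – November 16, 2033: 15,294 litres at $0.86/litre → $13,152.84
November 17 – December 31, 2033: 47,787 litres at $0.40/litre → $19,114.80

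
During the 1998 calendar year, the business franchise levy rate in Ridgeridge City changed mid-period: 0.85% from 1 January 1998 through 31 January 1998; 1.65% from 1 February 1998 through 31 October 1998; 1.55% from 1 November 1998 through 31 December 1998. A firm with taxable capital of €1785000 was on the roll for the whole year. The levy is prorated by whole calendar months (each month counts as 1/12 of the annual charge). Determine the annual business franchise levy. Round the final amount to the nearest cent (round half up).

€27965.00

1 January – 31 January 1998: 1 month at 0.85% → €1785000 × 0.85% × 1/12 = €1264.3750
1 February – 31 October 1998: 9 months at 1.65% → €1785000 × 1.65% × 9/12 = €22089.3750
1 November – 31 December 1998: 2 months at 1.55% → €1785000 × 1.55% × 2/12 = €4611.2500
Total = €27965.0000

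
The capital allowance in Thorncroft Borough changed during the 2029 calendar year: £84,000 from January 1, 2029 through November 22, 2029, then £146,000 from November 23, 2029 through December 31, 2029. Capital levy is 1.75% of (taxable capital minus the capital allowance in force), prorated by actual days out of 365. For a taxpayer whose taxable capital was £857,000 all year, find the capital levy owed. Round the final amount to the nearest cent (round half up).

January 1 – November 22, 2029: 326 days, exemption £84,000 → (£857,000 − £84,000) × 1.75% × 326/365 = £12,082.0959
November 23 – December 31, 2029: 39 days, exemption £146,000 → (£857,000 − £146,000) × 1.75% × 39/365 = £1,329.4726
Total = £13,411.5685

£13,411.57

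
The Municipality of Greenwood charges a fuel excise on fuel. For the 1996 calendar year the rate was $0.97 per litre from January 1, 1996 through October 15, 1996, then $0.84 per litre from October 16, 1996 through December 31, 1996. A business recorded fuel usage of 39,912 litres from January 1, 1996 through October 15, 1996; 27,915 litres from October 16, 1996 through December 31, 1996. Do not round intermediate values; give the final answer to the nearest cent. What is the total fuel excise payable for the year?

$62,163.24

January 1 – October 15, 1996: 39,912 litres at $0.97/litre → $38,714.64
October 16 – December 31, 1996: 27,915 litres at $0.84/litre → $23,448.60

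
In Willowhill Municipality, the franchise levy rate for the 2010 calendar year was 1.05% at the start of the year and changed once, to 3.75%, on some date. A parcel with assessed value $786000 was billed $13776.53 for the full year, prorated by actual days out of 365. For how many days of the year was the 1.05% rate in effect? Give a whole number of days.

270 days

Let d = days at the first rate; then 365 − d days at the second rate.
$786000 × [1.05%·d + 3.75%·(365−d)] / 365 = $13776.53
Solving gives d = 270, so the new rate took effect on 28 Sep 2010.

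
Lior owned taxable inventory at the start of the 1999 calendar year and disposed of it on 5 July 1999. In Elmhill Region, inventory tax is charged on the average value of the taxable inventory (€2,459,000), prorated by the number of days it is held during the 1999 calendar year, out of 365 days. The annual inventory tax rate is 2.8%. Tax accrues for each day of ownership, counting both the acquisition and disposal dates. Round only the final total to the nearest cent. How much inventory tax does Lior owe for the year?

€35,086.22

Days held (1 January – 5 July 1999): 186 out of 365
Tax = €2,459,000 × 2.8% × 186/365 = €35,086.2247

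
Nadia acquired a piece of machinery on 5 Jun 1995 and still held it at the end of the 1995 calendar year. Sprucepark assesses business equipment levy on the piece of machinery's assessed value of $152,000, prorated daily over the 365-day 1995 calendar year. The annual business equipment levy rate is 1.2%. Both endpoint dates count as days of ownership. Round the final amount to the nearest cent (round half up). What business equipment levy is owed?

$1,049.42

Days held (5 Jun – 31 Dec 1995): 210 out of 365
Tax = $152,000 × 1.2% × 210/365 = $1,049.4247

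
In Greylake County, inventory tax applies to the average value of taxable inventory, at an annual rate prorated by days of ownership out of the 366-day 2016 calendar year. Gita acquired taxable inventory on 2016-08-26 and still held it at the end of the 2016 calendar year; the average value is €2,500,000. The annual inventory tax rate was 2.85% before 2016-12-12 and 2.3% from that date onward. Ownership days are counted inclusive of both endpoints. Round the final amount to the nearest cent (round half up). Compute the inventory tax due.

2016-08-26 to 2016-12-11: 108 days at 2.85% → €2,500,000 × 2.85% × 108/366 = €21,024.5902
2016-12-12 to 2016-12-31: 20 days at 2.3% → €2,500,000 × 2.3% × 20/366 = €3,142.0765
Total = €24,166.6667

€24,166.67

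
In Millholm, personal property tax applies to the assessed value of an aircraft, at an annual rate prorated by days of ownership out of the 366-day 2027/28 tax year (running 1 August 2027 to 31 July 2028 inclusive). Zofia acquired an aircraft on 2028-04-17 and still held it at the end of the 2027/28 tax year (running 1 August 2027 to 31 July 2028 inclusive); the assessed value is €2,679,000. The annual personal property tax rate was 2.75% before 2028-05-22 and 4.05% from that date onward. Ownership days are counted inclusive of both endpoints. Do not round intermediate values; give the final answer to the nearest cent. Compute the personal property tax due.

€28,092.90

2028-04-17 to 2028-05-21: 35 days at 2.75% → €2,679,000 × 2.75% × 35/366 = €7,045.1844
2028-05-22 to 2028-07-31: 71 days at 4.05% → €2,679,000 × 4.05% × 71/366 = €21,047.7172
Total = €28,092.9016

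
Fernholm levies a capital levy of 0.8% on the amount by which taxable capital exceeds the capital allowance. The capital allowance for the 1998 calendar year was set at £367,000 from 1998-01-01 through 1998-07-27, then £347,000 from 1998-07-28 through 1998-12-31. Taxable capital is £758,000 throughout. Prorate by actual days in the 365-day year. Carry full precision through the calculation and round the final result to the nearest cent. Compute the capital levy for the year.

1998-01-01 to 1998-07-27: 208 days, exemption £367,000 → (£758,000 − £367,000) × 0.8% × 208/365 = £1,782.5315
1998-07-28 to 1998-12-31: 157 days, exemption £347,000 → (£758,000 − £347,000) × 0.8% × 157/365 = £1,414.2904
Total = £3,196.8219

£3,196.82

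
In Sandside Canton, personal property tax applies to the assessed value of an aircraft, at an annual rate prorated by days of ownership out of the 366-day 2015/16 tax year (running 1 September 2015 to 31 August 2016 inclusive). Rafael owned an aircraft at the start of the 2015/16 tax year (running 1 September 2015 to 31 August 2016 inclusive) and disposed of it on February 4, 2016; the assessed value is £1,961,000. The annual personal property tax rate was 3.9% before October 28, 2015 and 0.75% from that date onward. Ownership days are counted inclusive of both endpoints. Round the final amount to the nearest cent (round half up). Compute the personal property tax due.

£15,929.11

September 1 – October 27, 2015: 57 days at 3.9% → £1,961,000 × 3.9% × 57/366 = £11,910.6639
October 28, 2015 – February 4, 2016: 100 days at 0.75% → £1,961,000 × 0.75% × 100/366 = £4,018.4426
Total = £15,929.1066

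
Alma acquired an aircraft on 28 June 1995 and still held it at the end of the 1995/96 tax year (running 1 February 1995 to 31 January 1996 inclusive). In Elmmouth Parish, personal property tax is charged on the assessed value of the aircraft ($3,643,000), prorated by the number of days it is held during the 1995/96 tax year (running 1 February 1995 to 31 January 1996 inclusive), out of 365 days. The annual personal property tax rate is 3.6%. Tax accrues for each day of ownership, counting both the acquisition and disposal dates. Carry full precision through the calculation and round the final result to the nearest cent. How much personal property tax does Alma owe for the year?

$78,329.49

Days held (28 June 1995 – 31 January 1996): 218 out of 365
Tax = $3,643,000 × 3.6% × 218/365 = $78,329.4904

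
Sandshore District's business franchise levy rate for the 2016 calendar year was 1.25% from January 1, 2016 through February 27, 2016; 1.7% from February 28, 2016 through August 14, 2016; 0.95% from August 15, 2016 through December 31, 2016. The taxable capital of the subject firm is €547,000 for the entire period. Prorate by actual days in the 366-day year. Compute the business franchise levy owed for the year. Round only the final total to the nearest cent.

January 1 – February 27, 2016: 58 days at 1.25% → €547,000 × 1.25% × 58/366 = €1,083.5383
February 28 – August 14, 2016: 169 days at 1.7% → €547,000 × 1.7% × 169/366 = €4,293.8005
August 15 – December 31, 2016: 139 days at 0.95% → €547,000 × 0.95% × 139/366 = €1,973.5342
Total = €7,350.8730

€7,350.87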